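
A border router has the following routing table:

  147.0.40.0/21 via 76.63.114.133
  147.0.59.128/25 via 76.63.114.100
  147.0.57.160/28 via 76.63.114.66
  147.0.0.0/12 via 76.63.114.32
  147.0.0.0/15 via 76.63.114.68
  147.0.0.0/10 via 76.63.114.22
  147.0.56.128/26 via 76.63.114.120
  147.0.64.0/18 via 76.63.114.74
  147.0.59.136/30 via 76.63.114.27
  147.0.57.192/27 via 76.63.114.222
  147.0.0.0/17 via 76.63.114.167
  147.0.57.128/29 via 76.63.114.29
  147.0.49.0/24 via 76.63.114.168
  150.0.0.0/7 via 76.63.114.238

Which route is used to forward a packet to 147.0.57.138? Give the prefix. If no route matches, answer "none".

147.0.0.0/17

Entries matching 147.0.57.138:
  147.0.0.0/10 (147.0.0.0 - 147.63.255.255)
  147.0.0.0/12 (147.0.0.0 - 147.15.255.255)
  147.0.0.0/15 (147.0.0.0 - 147.1.255.255)
  147.0.0.0/17 (147.0.0.0 - 147.0.127.255)
Most specific is 147.0.0.0/17.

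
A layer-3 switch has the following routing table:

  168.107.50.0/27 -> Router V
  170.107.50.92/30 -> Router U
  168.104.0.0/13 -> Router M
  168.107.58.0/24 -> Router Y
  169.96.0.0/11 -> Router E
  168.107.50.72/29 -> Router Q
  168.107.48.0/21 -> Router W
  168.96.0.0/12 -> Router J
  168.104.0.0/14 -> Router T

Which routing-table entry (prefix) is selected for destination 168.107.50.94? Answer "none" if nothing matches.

168.107.48.0/21

Entries matching 168.107.50.94:
  168.96.0.0/12 (168.96.0.0 - 168.111.255.255)
  168.104.0.0/13 (168.104.0.0 - 168.111.255.255)
  168.104.0.0/14 (168.104.0.0 - 168.107.255.255)
  168.107.48.0/21 (168.107.48.0 - 168.107.55.255)
Most specific is 168.107.48.0/21.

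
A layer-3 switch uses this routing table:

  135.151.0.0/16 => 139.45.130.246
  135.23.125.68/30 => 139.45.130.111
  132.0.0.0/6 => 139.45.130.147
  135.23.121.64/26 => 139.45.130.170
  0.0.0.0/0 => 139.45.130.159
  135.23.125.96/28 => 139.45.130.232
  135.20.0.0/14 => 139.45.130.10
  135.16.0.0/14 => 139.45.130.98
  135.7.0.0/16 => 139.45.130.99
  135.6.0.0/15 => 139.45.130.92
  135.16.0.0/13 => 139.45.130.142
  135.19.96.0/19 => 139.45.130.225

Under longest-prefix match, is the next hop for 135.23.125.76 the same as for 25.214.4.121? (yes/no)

no

135.23.125.76: longest match 135.20.0.0/14 -> 139.45.130.10
25.214.4.121: longest match 0.0.0.0/0 -> 139.45.130.159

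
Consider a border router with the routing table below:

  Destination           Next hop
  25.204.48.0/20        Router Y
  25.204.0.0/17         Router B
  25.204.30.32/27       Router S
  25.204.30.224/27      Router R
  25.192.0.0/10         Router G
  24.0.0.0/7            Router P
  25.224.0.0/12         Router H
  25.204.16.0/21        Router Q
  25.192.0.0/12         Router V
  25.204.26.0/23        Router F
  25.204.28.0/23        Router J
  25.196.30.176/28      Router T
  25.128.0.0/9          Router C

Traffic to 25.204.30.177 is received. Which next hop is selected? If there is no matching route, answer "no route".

Routes whose prefix contains 25.204.30.177:
  24.0.0.0/7 (24.0.0.0 - 25.255.255.255) -> Router P
  25.128.0.0/9 (25.128.0.0 - 25.255.255.255) -> Router C
  25.192.0.0/10 (25.192.0.0 - 25.255.255.255) -> Router G
  25.192.0.0/12 (25.192.0.0 - 25.207.255.255) -> Router V
  25.204.0.0/17 (25.204.0.0 - 25.204.127.255) -> Router B
More-specific entries that do NOT match:
  25.196.30.176/28 (25.196.30.176 - 25.196.30.191) does not contain 25.204.30.177
  25.204.30.32/27 (25.204.30.32 - 25.204.30.63) does not contain 25.204.30.177
  25.204.30.224/27 (25.204.30.224 - 25.204.30.255) does not contain 25.204.30.177
  25.204.26.0/23 (25.204.26.0 - 25.204.27.255) does not contain 25.204.30.177
  25.204.28.0/23 (25.204.28.0 - 25.204.29.255) does not contain 25.204.30.177
  25.204.16.0/21 (25.204.16.0 - 25.204.23.255) does not contain 25.204.30.177
  25.204.48.0/20 (25.204.48.0 - 25.204.63.255) does not contain 25.204.30.177
Longest matching prefix is /17 -> next hop Router B.

Router B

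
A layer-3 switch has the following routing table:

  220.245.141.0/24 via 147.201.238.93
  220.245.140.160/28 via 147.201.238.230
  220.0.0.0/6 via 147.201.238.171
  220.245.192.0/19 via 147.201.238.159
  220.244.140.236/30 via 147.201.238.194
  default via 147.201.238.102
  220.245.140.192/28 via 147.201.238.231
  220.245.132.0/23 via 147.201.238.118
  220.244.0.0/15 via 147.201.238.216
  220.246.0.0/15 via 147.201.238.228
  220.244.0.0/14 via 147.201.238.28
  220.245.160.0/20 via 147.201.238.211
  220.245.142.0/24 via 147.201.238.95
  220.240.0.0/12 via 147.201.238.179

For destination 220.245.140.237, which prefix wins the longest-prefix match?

Entries matching 220.245.140.237:
  0.0.0.0/0 (default, matches everything)
  220.0.0.0/6 (220.0.0.0 - 223.255.255.255)
  220.240.0.0/12 (220.240.0.0 - 220.255.255.255)
  220.244.0.0/14 (220.244.0.0 - 220.247.255.255)
  220.244.0.0/15 (220.244.0.0 - 220.245.255.255)
Most specific is 220.244.0.0/15.

220.244.0.0/15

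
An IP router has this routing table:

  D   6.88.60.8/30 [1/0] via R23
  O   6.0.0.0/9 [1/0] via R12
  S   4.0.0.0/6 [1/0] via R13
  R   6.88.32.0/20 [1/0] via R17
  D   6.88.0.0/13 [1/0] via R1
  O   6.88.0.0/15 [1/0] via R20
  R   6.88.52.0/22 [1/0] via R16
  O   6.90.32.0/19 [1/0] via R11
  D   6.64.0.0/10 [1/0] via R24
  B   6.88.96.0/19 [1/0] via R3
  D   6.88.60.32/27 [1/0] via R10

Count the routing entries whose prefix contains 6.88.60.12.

Prefixes containing 6.88.60.12:
  4.0.0.0/6 (4.0.0.0 - 7.255.255.255)
  6.0.0.0/9 (6.0.0.0 - 6.127.255.255)
  6.64.0.0/10 (6.64.0.0 - 6.127.255.255)
  6.88.0.0/13 (6.88.0.0 - 6.95.255.255)
  6.88.0.0/15 (6.88.0.0 - 6.89.255.255)
Total matching entries: 5.

5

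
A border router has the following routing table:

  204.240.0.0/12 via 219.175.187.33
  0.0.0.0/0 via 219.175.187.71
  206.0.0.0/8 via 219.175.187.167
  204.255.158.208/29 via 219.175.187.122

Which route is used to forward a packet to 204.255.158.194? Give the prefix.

204.240.0.0/12

Entries matching 204.255.158.194:
  0.0.0.0/0 (default, matches everything)
  204.240.0.0/12 (204.240.0.0 - 204.255.255.255)
Most specific is 204.240.0.0/12.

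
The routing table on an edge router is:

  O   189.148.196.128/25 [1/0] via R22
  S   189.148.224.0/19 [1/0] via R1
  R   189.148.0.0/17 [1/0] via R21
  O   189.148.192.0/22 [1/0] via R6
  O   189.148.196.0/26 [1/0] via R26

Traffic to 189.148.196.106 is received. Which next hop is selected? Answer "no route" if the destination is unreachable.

No entry's prefix contains 189.148.196.106; there is no default route.

no route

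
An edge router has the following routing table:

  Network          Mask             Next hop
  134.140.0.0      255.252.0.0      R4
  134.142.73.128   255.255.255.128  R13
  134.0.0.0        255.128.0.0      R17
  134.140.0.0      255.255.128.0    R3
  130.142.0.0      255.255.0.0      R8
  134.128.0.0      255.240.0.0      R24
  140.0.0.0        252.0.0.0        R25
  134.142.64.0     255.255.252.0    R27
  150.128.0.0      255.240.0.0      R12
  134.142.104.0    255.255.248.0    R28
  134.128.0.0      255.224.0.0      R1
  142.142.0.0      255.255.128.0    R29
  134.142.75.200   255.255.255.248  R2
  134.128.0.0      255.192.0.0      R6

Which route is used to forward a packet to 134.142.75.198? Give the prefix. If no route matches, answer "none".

Entries matching 134.142.75.198:
  134.128.0.0/10 (134.128.0.0 - 134.191.255.255)
  134.128.0.0/11 (134.128.0.0 - 134.159.255.255)
  134.128.0.0/12 (134.128.0.0 - 134.143.255.255)
  134.140.0.0/14 (134.140.0.0 - 134.143.255.255)
Most specific is 134.140.0.0/14.

134.140.0.0/14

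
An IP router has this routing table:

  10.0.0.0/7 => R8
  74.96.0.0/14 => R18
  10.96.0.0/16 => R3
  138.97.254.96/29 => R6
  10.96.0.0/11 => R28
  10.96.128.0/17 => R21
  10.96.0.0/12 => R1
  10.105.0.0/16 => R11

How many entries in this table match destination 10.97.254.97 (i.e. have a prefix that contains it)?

3

Prefixes containing 10.97.254.97:
  10.0.0.0/7 (10.0.0.0 - 11.255.255.255)
  10.96.0.0/11 (10.96.0.0 - 10.127.255.255)
  10.96.0.0/12 (10.96.0.0 - 10.111.255.255)
Total matching entries: 3.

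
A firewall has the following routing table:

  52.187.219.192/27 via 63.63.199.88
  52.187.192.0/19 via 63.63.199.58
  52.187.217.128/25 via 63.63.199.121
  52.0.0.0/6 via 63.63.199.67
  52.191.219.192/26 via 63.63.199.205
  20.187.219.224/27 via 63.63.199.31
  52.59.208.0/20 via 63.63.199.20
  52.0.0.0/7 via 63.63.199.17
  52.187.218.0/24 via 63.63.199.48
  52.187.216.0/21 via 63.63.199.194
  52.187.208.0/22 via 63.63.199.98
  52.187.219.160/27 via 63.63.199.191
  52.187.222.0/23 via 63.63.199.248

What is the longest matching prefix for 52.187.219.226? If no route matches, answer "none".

52.187.216.0/21

Entries matching 52.187.219.226:
  52.0.0.0/6 (52.0.0.0 - 55.255.255.255)
  52.0.0.0/7 (52.0.0.0 - 53.255.255.255)
  52.187.192.0/19 (52.187.192.0 - 52.187.223.255)
  52.187.216.0/21 (52.187.216.0 - 52.187.223.255)
Most specific is 52.187.216.0/21.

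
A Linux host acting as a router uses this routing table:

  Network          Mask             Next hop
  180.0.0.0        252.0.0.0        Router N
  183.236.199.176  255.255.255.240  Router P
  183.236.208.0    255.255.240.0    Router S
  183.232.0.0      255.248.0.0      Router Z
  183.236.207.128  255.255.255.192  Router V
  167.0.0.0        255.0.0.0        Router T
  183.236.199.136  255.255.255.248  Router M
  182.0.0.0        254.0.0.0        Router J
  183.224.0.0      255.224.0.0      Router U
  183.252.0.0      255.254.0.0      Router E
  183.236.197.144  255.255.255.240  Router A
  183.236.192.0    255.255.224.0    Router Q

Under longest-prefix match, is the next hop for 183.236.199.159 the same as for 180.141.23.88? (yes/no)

183.236.199.159: longest match 183.236.192.0/19 -> Router Q
180.141.23.88: longest match 180.0.0.0/6 -> Router N

no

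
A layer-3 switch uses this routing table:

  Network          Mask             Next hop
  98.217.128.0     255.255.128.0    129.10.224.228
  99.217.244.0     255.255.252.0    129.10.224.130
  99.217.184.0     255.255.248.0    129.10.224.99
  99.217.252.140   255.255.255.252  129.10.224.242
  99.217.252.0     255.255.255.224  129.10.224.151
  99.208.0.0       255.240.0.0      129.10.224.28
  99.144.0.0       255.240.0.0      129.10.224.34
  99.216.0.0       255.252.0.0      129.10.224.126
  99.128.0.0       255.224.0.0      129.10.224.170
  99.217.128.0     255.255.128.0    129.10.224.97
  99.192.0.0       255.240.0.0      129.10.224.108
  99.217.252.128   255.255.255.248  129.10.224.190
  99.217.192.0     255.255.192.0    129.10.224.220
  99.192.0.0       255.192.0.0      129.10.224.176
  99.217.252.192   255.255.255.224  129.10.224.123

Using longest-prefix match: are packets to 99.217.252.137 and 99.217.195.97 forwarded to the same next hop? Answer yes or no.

yes

99.217.252.137: longest match 99.217.192.0/18 -> 129.10.224.220
99.217.195.97: longest match 99.217.192.0/18 -> 129.10.224.220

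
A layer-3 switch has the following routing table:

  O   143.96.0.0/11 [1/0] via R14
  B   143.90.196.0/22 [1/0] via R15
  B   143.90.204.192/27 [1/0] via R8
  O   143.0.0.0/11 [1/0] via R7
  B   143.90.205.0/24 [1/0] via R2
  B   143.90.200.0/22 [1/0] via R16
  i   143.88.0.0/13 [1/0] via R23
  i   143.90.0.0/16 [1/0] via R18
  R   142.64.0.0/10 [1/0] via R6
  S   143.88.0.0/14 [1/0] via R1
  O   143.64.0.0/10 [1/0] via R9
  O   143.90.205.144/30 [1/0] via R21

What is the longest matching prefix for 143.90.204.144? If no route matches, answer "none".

Entries matching 143.90.204.144:
  143.64.0.0/10 (143.64.0.0 - 143.127.255.255)
  143.88.0.0/13 (143.88.0.0 - 143.95.255.255)
  143.88.0.0/14 (143.88.0.0 - 143.91.255.255)
  143.90.0.0/16 (143.90.0.0 - 143.90.255.255)
Most specific is 143.90.0.0/16.

143.90.0.0/16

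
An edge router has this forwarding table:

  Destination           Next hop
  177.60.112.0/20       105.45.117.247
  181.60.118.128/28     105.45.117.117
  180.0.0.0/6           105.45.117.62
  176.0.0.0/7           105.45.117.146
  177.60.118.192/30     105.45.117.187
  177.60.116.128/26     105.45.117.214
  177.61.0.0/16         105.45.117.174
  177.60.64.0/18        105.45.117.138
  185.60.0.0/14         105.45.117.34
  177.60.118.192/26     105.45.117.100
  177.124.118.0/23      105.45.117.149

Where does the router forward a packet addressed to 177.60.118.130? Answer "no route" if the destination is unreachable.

105.45.117.247

Routes whose prefix contains 177.60.118.130:
  176.0.0.0/7 (176.0.0.0 - 177.255.255.255) -> 105.45.117.146
  177.60.64.0/18 (177.60.64.0 - 177.60.127.255) -> 105.45.117.138
  177.60.112.0/20 (177.60.112.0 - 177.60.127.255) -> 105.45.117.247
More-specific entries that do NOT match:
  177.60.118.192/30 (177.60.118.192 - 177.60.118.195) does not contain 177.60.118.130
  181.60.118.128/28 (181.60.118.128 - 181.60.118.143) does not contain 177.60.118.130
  177.60.116.128/26 (177.60.116.128 - 177.60.116.191) does not contain 177.60.118.130
  177.60.118.192/26 (177.60.118.192 - 177.60.118.255) does not contain 177.60.118.130
  177.124.118.0/23 (177.124.118.0 - 177.124.119.255) does not contain 177.60.118.130
Longest matching prefix is /20 -> next hop 105.45.117.247.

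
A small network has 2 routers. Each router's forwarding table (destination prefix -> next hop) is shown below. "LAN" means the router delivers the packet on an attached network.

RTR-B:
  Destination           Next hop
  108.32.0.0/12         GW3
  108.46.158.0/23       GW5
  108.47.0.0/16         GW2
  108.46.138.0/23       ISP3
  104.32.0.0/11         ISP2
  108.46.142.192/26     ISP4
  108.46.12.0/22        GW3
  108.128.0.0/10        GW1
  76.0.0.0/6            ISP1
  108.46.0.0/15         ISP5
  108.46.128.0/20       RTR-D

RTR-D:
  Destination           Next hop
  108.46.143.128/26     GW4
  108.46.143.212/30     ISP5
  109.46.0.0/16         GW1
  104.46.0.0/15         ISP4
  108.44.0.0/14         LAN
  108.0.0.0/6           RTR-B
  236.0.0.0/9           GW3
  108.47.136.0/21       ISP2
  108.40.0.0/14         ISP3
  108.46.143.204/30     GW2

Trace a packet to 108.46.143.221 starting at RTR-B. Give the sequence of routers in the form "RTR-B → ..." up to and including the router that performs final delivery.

At RTR-B: longest match for 108.46.143.221 is 108.46.128.0/20 -> RTR-D
At RTR-D: longest match for 108.46.143.221 is 108.44.0.0/14 -> LAN

RTR-B → RTR-D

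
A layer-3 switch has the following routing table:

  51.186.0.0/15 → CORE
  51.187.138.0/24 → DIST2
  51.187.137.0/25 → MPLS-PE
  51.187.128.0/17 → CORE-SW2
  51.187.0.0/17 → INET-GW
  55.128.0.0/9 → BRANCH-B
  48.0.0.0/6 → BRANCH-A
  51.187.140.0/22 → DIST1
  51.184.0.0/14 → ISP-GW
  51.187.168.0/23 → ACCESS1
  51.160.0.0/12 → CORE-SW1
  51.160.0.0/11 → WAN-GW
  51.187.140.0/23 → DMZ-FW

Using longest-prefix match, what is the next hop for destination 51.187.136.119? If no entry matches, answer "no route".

Routes whose prefix contains 51.187.136.119:
  48.0.0.0/6 (48.0.0.0 - 51.255.255.255) -> BRANCH-A
  51.160.0.0/11 (51.160.0.0 - 51.191.255.255) -> WAN-GW
  51.184.0.0/14 (51.184.0.0 - 51.187.255.255) -> ISP-GW
  51.186.0.0/15 (51.186.0.0 - 51.187.255.255) -> CORE
  51.187.128.0/17 (51.187.128.0 - 51.187.255.255) -> CORE-SW2
More-specific entries that do NOT match:
  51.187.137.0/25 (51.187.137.0 - 51.187.137.127) does not contain 51.187.136.119
  51.187.138.0/24 (51.187.138.0 - 51.187.138.255) does not contain 51.187.136.119
  51.187.168.0/23 (51.187.168.0 - 51.187.169.255) does not contain 51.187.136.119
  51.187.140.0/23 (51.187.140.0 - 51.187.141.255) does not contain 51.187.136.119
  51.187.140.0/22 (51.187.140.0 - 51.187.143.255) does not contain 51.187.136.119
Longest matching prefix is /17 -> next hop CORE-SW2.

CORE-SW2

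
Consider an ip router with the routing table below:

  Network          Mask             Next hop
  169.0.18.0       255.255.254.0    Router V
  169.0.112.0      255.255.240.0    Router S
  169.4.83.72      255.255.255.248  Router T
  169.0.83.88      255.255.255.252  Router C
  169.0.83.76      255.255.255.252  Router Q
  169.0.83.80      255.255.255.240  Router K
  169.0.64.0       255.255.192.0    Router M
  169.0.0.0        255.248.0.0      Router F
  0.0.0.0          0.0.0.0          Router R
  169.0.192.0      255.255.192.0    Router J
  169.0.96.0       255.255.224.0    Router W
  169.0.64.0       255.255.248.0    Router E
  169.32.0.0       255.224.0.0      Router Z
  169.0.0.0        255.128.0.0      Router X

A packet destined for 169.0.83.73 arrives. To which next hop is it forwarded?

Router M

Routes whose prefix contains 169.0.83.73:
  0.0.0.0/0 (default, matches everything) -> Router R
  169.0.0.0/9 (169.0.0.0 - 169.127.255.255) -> Router X
  169.0.0.0/13 (169.0.0.0 - 169.7.255.255) -> Router F
  169.0.64.0/18 (169.0.64.0 - 169.0.127.255) -> Router M
More-specific entries that do NOT match:
  169.0.83.88/30 (169.0.83.88 - 169.0.83.91) does not contain 169.0.83.73
  169.0.83.76/30 (169.0.83.76 - 169.0.83.79) does not contain 169.0.83.73
  169.4.83.72/29 (169.4.83.72 - 169.4.83.79) does not contain 169.0.83.73
  169.0.83.80/28 (169.0.83.80 - 169.0.83.95) does not contain 169.0.83.73
  169.0.18.0/23 (169.0.18.0 - 169.0.19.255) does not contain 169.0.83.73
  169.0.64.0/21 (169.0.64.0 - 169.0.71.255) does not contain 169.0.83.73
  169.0.112.0/20 (169.0.112.0 - 169.0.127.255) does not contain 169.0.83.73
  169.0.96.0/19 (169.0.96.0 - 169.0.127.255) does not contain 169.0.83.73
Longest matching prefix is /18 -> next hop Router M.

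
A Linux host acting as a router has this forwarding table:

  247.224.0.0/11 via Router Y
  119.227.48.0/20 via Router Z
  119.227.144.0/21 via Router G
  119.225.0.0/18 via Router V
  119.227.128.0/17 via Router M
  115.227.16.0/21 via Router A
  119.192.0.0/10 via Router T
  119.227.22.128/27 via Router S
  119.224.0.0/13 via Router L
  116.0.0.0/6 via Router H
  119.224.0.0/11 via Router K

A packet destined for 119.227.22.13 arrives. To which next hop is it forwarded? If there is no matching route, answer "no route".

Routes whose prefix contains 119.227.22.13:
  116.0.0.0/6 (116.0.0.0 - 119.255.255.255) -> Router H
  119.192.0.0/10 (119.192.0.0 - 119.255.255.255) -> Router T
  119.224.0.0/11 (119.224.0.0 - 119.255.255.255) -> Router K
  119.224.0.0/13 (119.224.0.0 - 119.231.255.255) -> Router L
More-specific entries that do NOT match:
  119.227.22.128/27 (119.227.22.128 - 119.227.22.159) does not contain 119.227.22.13
  119.227.144.0/21 (119.227.144.0 - 119.227.151.255) does not contain 119.227.22.13
  115.227.16.0/21 (115.227.16.0 - 115.227.23.255) does not contain 119.227.22.13
  119.227.48.0/20 (119.227.48.0 - 119.227.63.255) does not contain 119.227.22.13
  119.225.0.0/18 (119.225.0.0 - 119.225.63.255) does not contain 119.227.22.13
  119.227.128.0/17 (119.227.128.0 - 119.227.255.255) does not contain 119.227.22.13
Longest matching prefix is /13 -> next hop Router L.

Router L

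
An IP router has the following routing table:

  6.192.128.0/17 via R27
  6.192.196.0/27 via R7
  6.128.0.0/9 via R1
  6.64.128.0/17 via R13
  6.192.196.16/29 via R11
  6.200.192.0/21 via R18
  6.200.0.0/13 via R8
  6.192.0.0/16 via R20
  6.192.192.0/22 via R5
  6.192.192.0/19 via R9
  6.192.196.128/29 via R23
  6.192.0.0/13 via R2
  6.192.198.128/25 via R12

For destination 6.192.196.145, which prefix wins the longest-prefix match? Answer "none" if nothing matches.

Entries matching 6.192.196.145:
  6.128.0.0/9 (6.128.0.0 - 6.255.255.255)
  6.192.0.0/13 (6.192.0.0 - 6.199.255.255)
  6.192.0.0/16 (6.192.0.0 - 6.192.255.255)
  6.192.128.0/17 (6.192.128.0 - 6.192.255.255)
  6.192.192.0/19 (6.192.192.0 - 6.192.223.255)
Most specific is 6.192.192.0/19.

6.192.192.0/19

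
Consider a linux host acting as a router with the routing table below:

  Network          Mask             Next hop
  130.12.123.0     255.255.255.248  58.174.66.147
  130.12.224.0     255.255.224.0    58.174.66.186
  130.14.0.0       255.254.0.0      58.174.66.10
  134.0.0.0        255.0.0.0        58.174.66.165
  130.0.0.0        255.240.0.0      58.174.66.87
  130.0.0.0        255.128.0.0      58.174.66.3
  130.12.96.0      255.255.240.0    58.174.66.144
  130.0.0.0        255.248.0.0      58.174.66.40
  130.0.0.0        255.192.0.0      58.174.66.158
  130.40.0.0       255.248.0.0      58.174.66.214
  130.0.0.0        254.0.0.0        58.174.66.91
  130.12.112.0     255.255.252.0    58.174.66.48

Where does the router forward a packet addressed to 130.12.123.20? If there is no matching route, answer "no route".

Routes whose prefix contains 130.12.123.20:
  130.0.0.0/7 (130.0.0.0 - 131.255.255.255) -> 58.174.66.91
  130.0.0.0/9 (130.0.0.0 - 130.127.255.255) -> 58.174.66.3
  130.0.0.0/10 (130.0.0.0 - 130.63.255.255) -> 58.174.66.158
  130.0.0.0/12 (130.0.0.0 - 130.15.255.255) -> 58.174.66.87
More-specific entries that do NOT match:
  130.12.123.0/29 (130.12.123.0 - 130.12.123.7) does not contain 130.12.123.20
  130.12.112.0/22 (130.12.112.0 - 130.12.115.255) does not contain 130.12.123.20
  130.12.96.0/20 (130.12.96.0 - 130.12.111.255) does not contain 130.12.123.20
  130.12.224.0/19 (130.12.224.0 - 130.12.255.255) does not contain 130.12.123.20
  130.14.0.0/15 (130.14.0.0 - 130.15.255.255) does not contain 130.12.123.20
  130.0.0.0/13 (130.0.0.0 - 130.7.255.255) does not contain 130.12.123.20
  130.40.0.0/13 (130.40.0.0 - 130.47.255.255) does not contain 130.12.123.20
Longest matching prefix is /12 -> next hop 58.174.66.87.

58.174.66.87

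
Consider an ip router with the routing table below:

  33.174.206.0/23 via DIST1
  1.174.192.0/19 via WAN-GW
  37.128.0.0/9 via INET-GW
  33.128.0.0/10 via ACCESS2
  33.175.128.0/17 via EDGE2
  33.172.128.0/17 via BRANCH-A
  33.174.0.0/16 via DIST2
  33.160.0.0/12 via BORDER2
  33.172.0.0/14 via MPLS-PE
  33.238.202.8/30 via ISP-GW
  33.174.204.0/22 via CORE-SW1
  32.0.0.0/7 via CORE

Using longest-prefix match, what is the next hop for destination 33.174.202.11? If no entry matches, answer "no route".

DIST2

Routes whose prefix contains 33.174.202.11:
  32.0.0.0/7 (32.0.0.0 - 33.255.255.255) -> CORE
  33.128.0.0/10 (33.128.0.0 - 33.191.255.255) -> ACCESS2
  33.160.0.0/12 (33.160.0.0 - 33.175.255.255) -> BORDER2
  33.172.0.0/14 (33.172.0.0 - 33.175.255.255) -> MPLS-PE
  33.174.0.0/16 (33.174.0.0 - 33.174.255.255) -> DIST2
More-specific entries that do NOT match:
  33.238.202.8/30 (33.238.202.8 - 33.238.202.11) does not contain 33.174.202.11
  33.174.206.0/23 (33.174.206.0 - 33.174.207.255) does not contain 33.174.202.11
  33.174.204.0/22 (33.174.204.0 - 33.174.207.255) does not contain 33.174.202.11
  1.174.192.0/19 (1.174.192.0 - 1.174.223.255) does not contain 33.174.202.11
  33.175.128.0/17 (33.175.128.0 - 33.175.255.255) does not contain 33.174.202.11
  33.172.128.0/17 (33.172.128.0 - 33.172.255.255) does not contain 33.174.202.11
Longest matching prefix is /16 -> next hop DIST2.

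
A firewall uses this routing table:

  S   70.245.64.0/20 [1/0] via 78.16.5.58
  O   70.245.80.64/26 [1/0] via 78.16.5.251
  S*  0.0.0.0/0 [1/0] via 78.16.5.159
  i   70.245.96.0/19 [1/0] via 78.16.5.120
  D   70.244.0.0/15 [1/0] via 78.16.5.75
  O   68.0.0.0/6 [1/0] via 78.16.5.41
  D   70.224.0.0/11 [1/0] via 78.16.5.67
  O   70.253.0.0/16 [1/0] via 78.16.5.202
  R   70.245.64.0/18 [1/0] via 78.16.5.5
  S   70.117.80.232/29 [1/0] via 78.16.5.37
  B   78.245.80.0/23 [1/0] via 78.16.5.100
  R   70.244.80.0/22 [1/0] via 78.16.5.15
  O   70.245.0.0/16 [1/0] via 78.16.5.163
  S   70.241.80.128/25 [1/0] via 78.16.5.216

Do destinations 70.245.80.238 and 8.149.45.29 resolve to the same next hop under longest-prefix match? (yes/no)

no

70.245.80.238: longest match 70.245.64.0/18 -> 78.16.5.5
8.149.45.29: longest match 0.0.0.0/0 -> 78.16.5.159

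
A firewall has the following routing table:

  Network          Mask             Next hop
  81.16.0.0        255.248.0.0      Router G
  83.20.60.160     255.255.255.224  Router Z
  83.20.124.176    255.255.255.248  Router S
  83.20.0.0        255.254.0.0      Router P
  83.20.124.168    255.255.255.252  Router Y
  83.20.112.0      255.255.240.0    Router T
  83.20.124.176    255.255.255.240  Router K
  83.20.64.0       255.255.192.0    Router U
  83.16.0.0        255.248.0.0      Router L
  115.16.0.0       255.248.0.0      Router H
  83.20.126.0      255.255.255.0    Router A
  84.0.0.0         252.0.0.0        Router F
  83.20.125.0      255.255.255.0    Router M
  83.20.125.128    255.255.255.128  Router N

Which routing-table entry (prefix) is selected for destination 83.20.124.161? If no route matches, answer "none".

Entries matching 83.20.124.161:
  83.16.0.0/13 (83.16.0.0 - 83.23.255.255)
  83.20.0.0/15 (83.20.0.0 - 83.21.255.255)
  83.20.64.0/18 (83.20.64.0 - 83.20.127.255)
  83.20.112.0/20 (83.20.112.0 - 83.20.127.255)
Most specific is 83.20.112.0/20.

83.20.112.0/20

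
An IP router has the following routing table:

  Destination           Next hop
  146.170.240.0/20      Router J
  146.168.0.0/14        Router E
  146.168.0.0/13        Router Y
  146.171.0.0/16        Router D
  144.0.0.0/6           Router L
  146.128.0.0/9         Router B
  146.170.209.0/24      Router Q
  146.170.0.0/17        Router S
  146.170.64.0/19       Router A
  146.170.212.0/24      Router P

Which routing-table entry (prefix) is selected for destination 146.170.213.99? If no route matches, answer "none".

Entries matching 146.170.213.99:
  144.0.0.0/6 (144.0.0.0 - 147.255.255.255)
  146.128.0.0/9 (146.128.0.0 - 146.255.255.255)
  146.168.0.0/13 (146.168.0.0 - 146.175.255.255)
  146.168.0.0/14 (146.168.0.0 - 146.171.255.255)
Most specific is 146.168.0.0/14.

146.168.0.0/14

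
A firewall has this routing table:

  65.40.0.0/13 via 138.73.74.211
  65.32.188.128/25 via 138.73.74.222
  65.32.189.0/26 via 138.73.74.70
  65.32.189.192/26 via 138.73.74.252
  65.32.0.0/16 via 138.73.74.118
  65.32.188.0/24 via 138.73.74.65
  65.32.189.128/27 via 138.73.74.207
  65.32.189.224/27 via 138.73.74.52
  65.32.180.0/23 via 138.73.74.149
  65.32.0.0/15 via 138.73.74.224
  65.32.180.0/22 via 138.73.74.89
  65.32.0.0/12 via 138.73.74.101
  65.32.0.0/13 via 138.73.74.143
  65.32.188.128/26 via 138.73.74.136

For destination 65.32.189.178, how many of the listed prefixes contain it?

Prefixes containing 65.32.189.178:
  65.32.0.0/12 (65.32.0.0 - 65.47.255.255)
  65.32.0.0/13 (65.32.0.0 - 65.39.255.255)
  65.32.0.0/15 (65.32.0.0 - 65.33.255.255)
  65.32.0.0/16 (65.32.0.0 - 65.32.255.255)
Total matching entries: 4.

4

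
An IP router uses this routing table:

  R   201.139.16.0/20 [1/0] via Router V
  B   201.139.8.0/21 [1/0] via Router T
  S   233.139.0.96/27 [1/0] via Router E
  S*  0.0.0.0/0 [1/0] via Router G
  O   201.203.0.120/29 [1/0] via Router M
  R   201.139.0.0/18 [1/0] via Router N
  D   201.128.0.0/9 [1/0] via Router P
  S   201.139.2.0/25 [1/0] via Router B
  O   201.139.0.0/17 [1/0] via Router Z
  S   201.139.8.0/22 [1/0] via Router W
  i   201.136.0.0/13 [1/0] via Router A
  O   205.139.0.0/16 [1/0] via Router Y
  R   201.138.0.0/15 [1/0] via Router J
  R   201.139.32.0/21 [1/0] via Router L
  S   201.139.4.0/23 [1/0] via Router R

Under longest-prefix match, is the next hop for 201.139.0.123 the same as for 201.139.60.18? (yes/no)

yes

201.139.0.123: longest match 201.139.0.0/18 -> Router N
201.139.60.18: longest match 201.139.0.0/18 -> Router N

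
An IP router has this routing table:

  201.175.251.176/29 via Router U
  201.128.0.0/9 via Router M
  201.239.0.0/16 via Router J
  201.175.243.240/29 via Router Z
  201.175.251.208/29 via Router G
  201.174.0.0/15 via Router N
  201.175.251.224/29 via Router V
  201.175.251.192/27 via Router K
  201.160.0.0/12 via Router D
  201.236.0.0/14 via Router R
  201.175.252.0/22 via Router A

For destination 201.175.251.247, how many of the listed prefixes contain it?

Prefixes containing 201.175.251.247:
  201.128.0.0/9 (201.128.0.0 - 201.255.255.255)
  201.160.0.0/12 (201.160.0.0 - 201.175.255.255)
  201.174.0.0/15 (201.174.0.0 - 201.175.255.255)
Total matching entries: 3.

3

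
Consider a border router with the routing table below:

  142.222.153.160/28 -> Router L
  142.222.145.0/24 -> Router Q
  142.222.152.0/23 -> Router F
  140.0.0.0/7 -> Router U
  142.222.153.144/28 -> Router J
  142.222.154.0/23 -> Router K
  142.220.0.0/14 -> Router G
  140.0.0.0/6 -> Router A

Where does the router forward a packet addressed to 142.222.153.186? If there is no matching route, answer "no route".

Router F

Routes whose prefix contains 142.222.153.186:
  140.0.0.0/6 (140.0.0.0 - 143.255.255.255) -> Router A
  142.220.0.0/14 (142.220.0.0 - 142.223.255.255) -> Router G
  142.222.152.0/23 (142.222.152.0 - 142.222.153.255) -> Router F
More-specific entries that do NOT match:
  142.222.153.160/28 (142.222.153.160 - 142.222.153.175) does not contain 142.222.153.186
  142.222.153.144/28 (142.222.153.144 - 142.222.153.159) does not contain 142.222.153.186
  142.222.145.0/24 (142.222.145.0 - 142.222.145.255) does not contain 142.222.153.186
Longest matching prefix is /23 -> next hop Router F.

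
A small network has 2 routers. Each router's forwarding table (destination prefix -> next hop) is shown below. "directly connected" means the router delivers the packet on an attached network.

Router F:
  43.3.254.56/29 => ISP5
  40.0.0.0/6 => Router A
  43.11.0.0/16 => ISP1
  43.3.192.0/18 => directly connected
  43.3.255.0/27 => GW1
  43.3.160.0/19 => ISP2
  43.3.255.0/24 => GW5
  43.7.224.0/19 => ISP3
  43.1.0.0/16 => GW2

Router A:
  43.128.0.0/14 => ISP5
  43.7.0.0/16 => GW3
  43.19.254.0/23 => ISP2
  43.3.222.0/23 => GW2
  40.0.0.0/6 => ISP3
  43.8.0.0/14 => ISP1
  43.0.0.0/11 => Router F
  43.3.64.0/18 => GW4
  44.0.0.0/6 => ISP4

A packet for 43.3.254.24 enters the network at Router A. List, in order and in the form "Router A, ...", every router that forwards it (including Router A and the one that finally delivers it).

At Router A: longest match for 43.3.254.24 is 43.0.0.0/11 -> Router F
At Router F: longest match for 43.3.254.24 is 43.3.192.0/18 -> directly connected

Router A, Router F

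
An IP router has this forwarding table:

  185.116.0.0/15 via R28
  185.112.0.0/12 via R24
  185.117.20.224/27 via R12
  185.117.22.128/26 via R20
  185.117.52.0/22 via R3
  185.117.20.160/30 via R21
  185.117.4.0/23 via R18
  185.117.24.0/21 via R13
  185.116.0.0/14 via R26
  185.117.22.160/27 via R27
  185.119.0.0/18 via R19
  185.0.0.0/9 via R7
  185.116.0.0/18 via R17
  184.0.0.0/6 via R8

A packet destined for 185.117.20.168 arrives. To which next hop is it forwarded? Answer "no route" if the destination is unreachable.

Routes whose prefix contains 185.117.20.168:
  184.0.0.0/6 (184.0.0.0 - 187.255.255.255) -> R8
  185.0.0.0/9 (185.0.0.0 - 185.127.255.255) -> R7
  185.112.0.0/12 (185.112.0.0 - 185.127.255.255) -> R24
  185.116.0.0/14 (185.116.0.0 - 185.119.255.255) -> R26
  185.116.0.0/15 (185.116.0.0 - 185.117.255.255) -> R28
More-specific entries that do NOT match:
  185.117.20.160/30 (185.117.20.160 - 185.117.20.163) does not contain 185.117.20.168
  185.117.20.224/27 (185.117.20.224 - 185.117.20.255) does not contain 185.117.20.168
  185.117.22.160/27 (185.117.22.160 - 185.117.22.191) does not contain 185.117.20.168
  185.117.22.128/26 (185.117.22.128 - 185.117.22.191) does not contain 185.117.20.168
  185.117.4.0/23 (185.117.4.0 - 185.117.5.255) does not contain 185.117.20.168
  185.117.52.0/22 (185.117.52.0 - 185.117.55.255) does not contain 185.117.20.168
  185.117.24.0/21 (185.117.24.0 - 185.117.31.255) does not contain 185.117.20.168
  185.119.0.0/18 (185.119.0.0 - 185.119.63.255) does not contain 185.117.20.168
  185.116.0.0/18 (185.116.0.0 - 185.116.63.255) does not contain 185.117.20.168
Longest matching prefix is /15 -> next hop R28.

R28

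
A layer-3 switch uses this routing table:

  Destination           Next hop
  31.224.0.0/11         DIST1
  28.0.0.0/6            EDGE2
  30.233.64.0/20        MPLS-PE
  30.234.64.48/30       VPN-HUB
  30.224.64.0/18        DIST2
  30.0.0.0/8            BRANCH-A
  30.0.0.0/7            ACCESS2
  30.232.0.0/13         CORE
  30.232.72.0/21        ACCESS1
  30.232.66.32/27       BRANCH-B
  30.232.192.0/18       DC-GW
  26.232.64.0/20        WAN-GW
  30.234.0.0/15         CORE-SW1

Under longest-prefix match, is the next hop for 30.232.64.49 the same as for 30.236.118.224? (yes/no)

yes

30.232.64.49: longest match 30.232.0.0/13 -> CORE
30.236.118.224: longest match 30.232.0.0/13 -> CORE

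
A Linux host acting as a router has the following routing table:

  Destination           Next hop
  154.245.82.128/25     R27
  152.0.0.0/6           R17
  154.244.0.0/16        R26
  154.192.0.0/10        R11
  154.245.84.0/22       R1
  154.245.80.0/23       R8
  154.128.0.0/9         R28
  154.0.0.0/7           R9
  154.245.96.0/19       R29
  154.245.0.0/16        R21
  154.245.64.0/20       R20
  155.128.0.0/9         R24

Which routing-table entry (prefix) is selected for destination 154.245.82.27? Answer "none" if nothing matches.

Entries matching 154.245.82.27:
  152.0.0.0/6 (152.0.0.0 - 155.255.255.255)
  154.0.0.0/7 (154.0.0.0 - 155.255.255.255)
  154.128.0.0/9 (154.128.0.0 - 154.255.255.255)
  154.192.0.0/10 (154.192.0.0 - 154.255.255.255)
  154.245.0.0/16 (154.245.0.0 - 154.245.255.255)
Most specific is 154.245.0.0/16.

154.245.0.0/16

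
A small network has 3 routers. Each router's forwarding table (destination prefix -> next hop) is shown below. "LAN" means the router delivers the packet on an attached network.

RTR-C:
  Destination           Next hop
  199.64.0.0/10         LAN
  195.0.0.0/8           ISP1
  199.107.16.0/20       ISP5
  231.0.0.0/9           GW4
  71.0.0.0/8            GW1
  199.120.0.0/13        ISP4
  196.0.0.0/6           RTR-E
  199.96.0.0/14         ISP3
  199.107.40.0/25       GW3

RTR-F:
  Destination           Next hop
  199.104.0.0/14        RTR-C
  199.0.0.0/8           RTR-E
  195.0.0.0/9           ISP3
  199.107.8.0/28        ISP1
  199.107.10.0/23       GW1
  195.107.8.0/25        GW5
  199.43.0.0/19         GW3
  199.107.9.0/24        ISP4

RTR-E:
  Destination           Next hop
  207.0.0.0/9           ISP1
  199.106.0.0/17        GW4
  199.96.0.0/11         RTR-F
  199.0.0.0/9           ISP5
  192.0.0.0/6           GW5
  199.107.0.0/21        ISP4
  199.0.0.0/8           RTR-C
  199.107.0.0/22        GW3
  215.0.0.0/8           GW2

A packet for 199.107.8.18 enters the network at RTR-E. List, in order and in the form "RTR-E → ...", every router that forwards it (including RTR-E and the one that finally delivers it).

At RTR-E: longest match for 199.107.8.18 is 199.96.0.0/11 -> RTR-F
At RTR-F: longest match for 199.107.8.18 is 199.104.0.0/14 -> RTR-C
At RTR-C: longest match for 199.107.8.18 is 199.64.0.0/10 -> LAN

RTR-E → RTR-F → RTR-C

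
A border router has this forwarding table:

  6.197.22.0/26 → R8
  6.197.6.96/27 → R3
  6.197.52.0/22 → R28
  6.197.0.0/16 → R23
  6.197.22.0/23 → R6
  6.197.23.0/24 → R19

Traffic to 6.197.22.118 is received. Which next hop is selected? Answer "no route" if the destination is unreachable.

Routes whose prefix contains 6.197.22.118:
  6.197.0.0/16 (6.197.0.0 - 6.197.255.255) -> R23
  6.197.22.0/23 (6.197.22.0 - 6.197.23.255) -> R6
More-specific entries that do NOT match:
  6.197.6.96/27 (6.197.6.96 - 6.197.6.127) does not contain 6.197.22.118
  6.197.22.0/26 (6.197.22.0 - 6.197.22.63) does not contain 6.197.22.118
  6.197.23.0/24 (6.197.23.0 - 6.197.23.255) does not contain 6.197.22.118
Longest matching prefix is /23 -> next hop R6.

R6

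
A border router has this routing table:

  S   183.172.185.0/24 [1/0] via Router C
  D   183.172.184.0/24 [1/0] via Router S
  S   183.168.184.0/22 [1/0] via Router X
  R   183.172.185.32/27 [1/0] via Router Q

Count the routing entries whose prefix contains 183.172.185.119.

1

Prefixes containing 183.172.185.119:
  183.172.185.0/24 (183.172.185.0 - 183.172.185.255)
Total matching entries: 1.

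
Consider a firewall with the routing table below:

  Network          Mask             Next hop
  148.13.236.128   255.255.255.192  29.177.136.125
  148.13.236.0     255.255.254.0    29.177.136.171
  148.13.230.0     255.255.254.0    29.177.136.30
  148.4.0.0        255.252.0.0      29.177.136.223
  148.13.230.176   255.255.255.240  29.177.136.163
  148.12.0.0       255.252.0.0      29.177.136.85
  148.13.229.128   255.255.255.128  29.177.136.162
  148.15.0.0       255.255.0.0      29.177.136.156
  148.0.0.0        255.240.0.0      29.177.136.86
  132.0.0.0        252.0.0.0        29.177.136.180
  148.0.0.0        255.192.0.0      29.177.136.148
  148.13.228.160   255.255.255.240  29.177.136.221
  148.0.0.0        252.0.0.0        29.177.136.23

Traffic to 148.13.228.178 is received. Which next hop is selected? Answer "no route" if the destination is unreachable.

29.177.136.85

Routes whose prefix contains 148.13.228.178:
  148.0.0.0/6 (148.0.0.0 - 151.255.255.255) -> 29.177.136.23
  148.0.0.0/10 (148.0.0.0 - 148.63.255.255) -> 29.177.136.148
  148.0.0.0/12 (148.0.0.0 - 148.15.255.255) -> 29.177.136.86
  148.12.0.0/14 (148.12.0.0 - 148.15.255.255) -> 29.177.136.85
More-specific entries that do NOT match:
  148.13.230.176/28 (148.13.230.176 - 148.13.230.191) does not contain 148.13.228.178
  148.13.228.160/28 (148.13.228.160 - 148.13.228.175) does not contain 148.13.228.178
  148.13.236.128/26 (148.13.236.128 - 148.13.236.191) does not contain 148.13.228.178
  148.13.229.128/25 (148.13.229.128 - 148.13.229.255) does not contain 148.13.228.178
  148.13.236.0/23 (148.13.236.0 - 148.13.237.255) does not contain 148.13.228.178
  148.13.230.0/23 (148.13.230.0 - 148.13.231.255) does not contain 148.13.228.178
  148.15.0.0/16 (148.15.0.0 - 148.15.255.255) does not contain 148.13.228.178
Longest matching prefix is /14 -> next hop 29.177.136.85.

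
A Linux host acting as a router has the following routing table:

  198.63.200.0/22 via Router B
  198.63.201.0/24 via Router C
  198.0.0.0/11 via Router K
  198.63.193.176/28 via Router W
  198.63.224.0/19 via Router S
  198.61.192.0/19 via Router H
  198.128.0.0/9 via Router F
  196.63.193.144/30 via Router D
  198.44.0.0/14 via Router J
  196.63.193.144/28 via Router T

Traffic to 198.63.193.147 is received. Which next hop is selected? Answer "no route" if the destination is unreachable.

No entry's prefix contains 198.63.193.147; there is no default route.

no route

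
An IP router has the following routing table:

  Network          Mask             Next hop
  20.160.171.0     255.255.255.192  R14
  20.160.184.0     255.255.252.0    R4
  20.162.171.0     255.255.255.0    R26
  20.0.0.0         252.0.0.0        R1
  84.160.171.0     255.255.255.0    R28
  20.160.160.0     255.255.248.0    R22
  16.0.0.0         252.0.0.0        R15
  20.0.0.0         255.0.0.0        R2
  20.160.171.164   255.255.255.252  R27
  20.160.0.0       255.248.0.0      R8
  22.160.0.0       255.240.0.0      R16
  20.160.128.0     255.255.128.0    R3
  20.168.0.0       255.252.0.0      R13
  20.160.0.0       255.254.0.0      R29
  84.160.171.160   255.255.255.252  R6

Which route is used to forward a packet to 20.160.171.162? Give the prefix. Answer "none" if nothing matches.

20.160.128.0/17

Entries matching 20.160.171.162:
  20.0.0.0/6 (20.0.0.0 - 23.255.255.255)
  20.0.0.0/8 (20.0.0.0 - 20.255.255.255)
  20.160.0.0/13 (20.160.0.0 - 20.167.255.255)
  20.160.0.0/15 (20.160.0.0 - 20.161.255.255)
  20.160.128.0/17 (20.160.128.0 - 20.160.255.255)
Most specific is 20.160.128.0/17.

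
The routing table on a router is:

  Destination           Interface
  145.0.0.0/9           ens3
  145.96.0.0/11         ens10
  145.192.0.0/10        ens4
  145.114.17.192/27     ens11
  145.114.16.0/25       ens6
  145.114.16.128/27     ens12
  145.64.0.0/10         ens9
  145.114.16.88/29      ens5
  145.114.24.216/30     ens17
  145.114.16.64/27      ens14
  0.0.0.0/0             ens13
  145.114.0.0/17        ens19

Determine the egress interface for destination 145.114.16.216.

ens19

Routes whose prefix contains 145.114.16.216:
  0.0.0.0/0 (default, matches everything) -> ens13
  145.0.0.0/9 (145.0.0.0 - 145.127.255.255) -> ens3
  145.64.0.0/10 (145.64.0.0 - 145.127.255.255) -> ens9
  145.96.0.0/11 (145.96.0.0 - 145.127.255.255) -> ens10
  145.114.0.0/17 (145.114.0.0 - 145.114.127.255) -> ens19
More-specific entries that do NOT match:
  145.114.24.216/30 (145.114.24.216 - 145.114.24.219) does not contain 145.114.16.216
  145.114.16.88/29 (145.114.16.88 - 145.114.16.95) does not contain 145.114.16.216
  145.114.17.192/27 (145.114.17.192 - 145.114.17.223) does not contain 145.114.16.216
  145.114.16.128/27 (145.114.16.128 - 145.114.16.159) does not contain 145.114.16.216
  145.114.16.64/27 (145.114.16.64 - 145.114.16.95) does not contain 145.114.16.216
  145.114.16.0/25 (145.114.16.0 - 145.114.16.127) does not contain 145.114.16.216
Longest matching prefix is /17 -> interface ens19.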